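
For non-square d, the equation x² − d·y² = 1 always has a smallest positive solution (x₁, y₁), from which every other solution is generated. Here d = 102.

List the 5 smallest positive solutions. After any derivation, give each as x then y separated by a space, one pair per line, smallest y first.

101 10
20401 2020
4120901 408030
832401601 82420040
168141002501 16648440050

√102 → a₀=10, period (10,20); ℓ=2 even so k=1
a_0=10:  p_0=10·1+0=10,  q_0=10·0+1=1
a_1=10:  p_1=10·10+1=101,  q_1=10·1+0=10
fundamental: x₁=101, y₁=10  (since 10201 − 102·100 = 1)
(x_2, y_2) = (101·101 + 102·10·10, 101·10 + 10·101) = (20401, 2020)
(x_3, y_3) = (101·20401 + 102·10·2020, 101·2020 + 10·20401) = (4120901, 408030)
(x_4, y_4) = (101·4120901 + 102·10·408030, 101·408030 + 10·4120901) = (832401601, 82420040)
(x_5, y_5) = (101·832401601 + 102·10·82420040, 101·82420040 + 10·832401601) = (168141002501, 16648440050)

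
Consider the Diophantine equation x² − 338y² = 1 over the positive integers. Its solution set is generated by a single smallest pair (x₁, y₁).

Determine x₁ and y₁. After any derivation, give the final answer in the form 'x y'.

[18; 2,1,1,2,36] for √338; ℓ=5 ⇒ convergent index 9
i=0: a=18 ⇒ p=18, q=1
i=1: a=2 ⇒ p=37, q=2
i=2: a=1 ⇒ p=55, q=3
i=3: a=1 ⇒ p=92, q=5
i=4: a=2 ⇒ p=239, q=13
i=5: a=36 ⇒ p=8696, q=473
i=6: a=2 ⇒ p=17631, q=959
…
i=8: a=1 ⇒ p=43958, q=2391
i=9: a=2 ⇒ p=114243, q=6214
→ (114243, 6214).  Check: 114243²=13051463049, 338·6214²=13051463048, difference 1.

114243 6214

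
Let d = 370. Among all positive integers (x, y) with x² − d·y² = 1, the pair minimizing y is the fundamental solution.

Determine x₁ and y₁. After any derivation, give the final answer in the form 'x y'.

213859 11118

[19; 4,4,38] for √370; ℓ=3 ⇒ convergent index 5
a_0=19:  p_0=19·1+0=19,  q_0=19·0+1=1
…
a_3=38:  p_3=38·327+77=12503,  q_3=38·17+4=650
a_4=4:  p_4=4·12503+327=50339,  q_4=4·650+17=2617
a_5=4:  p_5=4·50339+12503=213859,  q_5=4·2617+650=11118
→ (213859, 11118).  Check: 213859²=45735671881, 370·11118²=45735671880, difference 1.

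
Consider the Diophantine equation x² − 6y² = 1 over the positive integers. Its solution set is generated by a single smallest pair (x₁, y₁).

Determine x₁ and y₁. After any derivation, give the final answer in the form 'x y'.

5 2

√6 = [2; 2,4, …], period ℓ=2 (even) → k=1
a_0=2:  p_0=2·1+0=2,  q_0=2·0+1=1
a_1=2:  p_1=2·2+1=5,  q_1=2·1+0=2
(x₁, y₁) = (5, 2);  5² − 6·2² = 1 ✓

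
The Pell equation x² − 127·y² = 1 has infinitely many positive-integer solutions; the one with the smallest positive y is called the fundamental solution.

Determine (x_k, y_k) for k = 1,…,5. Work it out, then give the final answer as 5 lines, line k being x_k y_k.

√127 = [11; 3,1,2,2,7,11,7,2,2,1,3,22, …], period ℓ=12 (even) → k=11
i=0: a=11 ⇒ p=11, q=1
i=1: a=3 ⇒ p=34, q=3
…
i=3: a=2 ⇒ p=124, q=11
…
i=6: a=11 ⇒ p=24218, q=2149
…
i=8: a=2 ⇒ p=367620, q=32621
i=9: a=2 ⇒ p=906941, q=80478
i=10: a=1 ⇒ p=1274561, q=113099
i=11: a=3 ⇒ p=4730624, q=419775
fundamental: x₁=4730624, y₁=419775  (since 22378803429376 − 127·176211050625 = 1)
(x_2, y_2) = (4730624·4730624 + 127·419775·419775, 4730624·419775 + 419775·4730624) = (44757606858751, 3971595379200)
(x_3, y_3) = (4730624·44757606858751 + 127·419775·3971595379200, 4730624·3971595379200 + 419775·44757606858751) = (423462818377139450624, 37576248838264821825)
(x_4, y_4) = (4730624·423462818377139450624 + 127·419775·37576248838264821825, 4730624·37576248838264821825 + 419775·423462818377139450624) = (4006486743445029115330560001, 355518209168531397366758400)
(x_5, y_5) = (4730624·4006486743445029115330560001 + 127·419775·355518209168531397366758400, 4730624·355518209168531397366758400 + 419775·4006486743445029115330560001) = (37906364688445371364544653008890624, 3363645945459311770024609913661375)

4730624 419775
44757606858751 3971595379200
423462818377139450624 37576248838264821825
4006486743445029115330560001 355518209168531397366758400
37906364688445371364544653008890624 3363645945459311770024609913661375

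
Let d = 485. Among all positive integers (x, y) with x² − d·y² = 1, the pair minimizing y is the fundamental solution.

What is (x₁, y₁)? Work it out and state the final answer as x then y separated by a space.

969 44

√485 = [22; 44, …], period ℓ=1 (odd) → k=1
k=0  a_k=22  p_k/q_k = 22/1
k=1  a_k=44  p_k/q_k = 969/44
(x₁, y₁) = (969, 44);  969² − 485·44² = 1 ✓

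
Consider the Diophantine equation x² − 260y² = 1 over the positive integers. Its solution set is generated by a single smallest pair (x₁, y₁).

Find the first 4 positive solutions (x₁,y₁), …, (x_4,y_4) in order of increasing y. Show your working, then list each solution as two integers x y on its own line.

[16; 8,32] for √260; ℓ=2 ⇒ convergent index 1
a_0=16:  p_0=16·1+0=16,  q_0=16·0+1=1
a_1=8:  p_1=8·16+1=129,  q_1=8·1+0=8
→ (129, 8).  Check: 129²=16641, 260·8²=16640, difference 1.
k=2:  x_2 = 129·129+260·8·8 = 33281,  y_2 = 129·8+8·129 = 2064
k=3:  x_3 = 129·33281+260·8·2064 = 8586369,  y_3 = 129·2064+8·33281 = 532504
k=4:  x_4 = 129·8586369+260·8·532504 = 2215249921,  y_4 = 129·532504+8·8586369 = 137383968

129 8
33281 2064
8586369 532504
2215249921 137383968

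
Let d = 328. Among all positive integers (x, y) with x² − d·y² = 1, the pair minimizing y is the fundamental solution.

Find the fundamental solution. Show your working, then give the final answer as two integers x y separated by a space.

163 9

d=328: √d = [18; 9,36] (ℓ=2, even), read p_1/q_1
k=0  a_k=18  p_k/q_k = 18/1
k=1  a_k=9  p_k/q_k = 163/9
(x₁, y₁) = (163, 9);  163² − 328·9² = 1 ✓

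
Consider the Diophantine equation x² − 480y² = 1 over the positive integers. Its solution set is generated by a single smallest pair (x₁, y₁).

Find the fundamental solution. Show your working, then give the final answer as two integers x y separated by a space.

[21; 1,9,1,42] for √480; ℓ=4 ⇒ convergent index 3
k=0  a_k=21  p_k/q_k = 21/1
k=1  a_k=1  p_k/q_k = 22/1
k=2  a_k=9  p_k/q_k = 219/10
k=3  a_k=1  p_k/q_k = 241/11
(x₁, y₁) = (241, 11);  241² − 480·11² = 1 ✓

241 11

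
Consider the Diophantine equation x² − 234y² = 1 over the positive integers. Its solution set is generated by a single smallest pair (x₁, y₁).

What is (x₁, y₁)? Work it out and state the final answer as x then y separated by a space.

d=234: √d = [15; 3,2,1,2,1,2,3,30] (ℓ=8, even), read p_7/q_7
a_0=15:  p_0=15·1+0=15,  q_0=15·0+1=1
…
a_2=2:  p_2=2·46+15=107,  q_2=2·3+1=7
a_3=1:  p_3=1·107+46=153,  q_3=1·7+3=10
a_4=2:  p_4=2·153+107=413,  q_4=2·10+7=27
…
a_6=2:  p_6=2·566+413=1545,  q_6=2·37+27=101
a_7=3:  p_7=3·1545+566=5201,  q_7=3·101+37=340
fundamental: x₁=5201, y₁=340  (since 27050401 − 234·115600 = 1)

5201 340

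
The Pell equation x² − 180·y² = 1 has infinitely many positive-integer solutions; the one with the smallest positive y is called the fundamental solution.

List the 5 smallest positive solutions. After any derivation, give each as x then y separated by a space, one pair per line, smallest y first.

√180 = [13; 2,2,2,26, …], period ℓ=4 (even) → k=3
i=0: a=13 ⇒ p=13, q=1
…
i=2: a=2 ⇒ p=67, q=5
i=3: a=2 ⇒ p=161, q=12
→ (161, 12).  Check: 161²=25921, 180·12²=25920, difference 1.
k=2:  x_2 = 161·161+180·12·12 = 51841,  y_2 = 161·12+12·161 = 3864
k=3:  x_3 = 161·51841+180·12·3864 = 16692641,  y_3 = 161·3864+12·51841 = 1244196
k=4:  x_4 = 161·16692641+180·12·1244196 = 5374978561,  y_4 = 161·1244196+12·16692641 = 400627248
k=5:  x_5 = 161·5374978561+180·12·400627248 = 1730726404001,  y_5 = 161·400627248+12·5374978561 = 129000729660

161 12
51841 3864
16692641 1244196
5374978561 400627248
1730726404001 129000729660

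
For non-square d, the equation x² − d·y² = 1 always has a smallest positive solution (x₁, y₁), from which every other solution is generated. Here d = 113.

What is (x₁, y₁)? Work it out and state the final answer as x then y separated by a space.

1204353 113296

[10; 1,1,1,2,2,1,1,1,20] for √113; ℓ=9 ⇒ convergent index 17
a_0=10:  p_0=10·1+0=10,  q_0=10·0+1=1
…
a_6=1:  p_6=1·202+85=287,  q_6=1·19+8=27
…
a_16=1:  p_16=1·445435+313483=758918,  q_16=1·41903+29490=71393
a_17=1:  p_17=1·758918+445435=1204353,  q_17=1·71393+41903=113296
→ (1204353, 113296).  Check: 1204353²=1450466148609, 113·113296²=1450466148608, difference 1.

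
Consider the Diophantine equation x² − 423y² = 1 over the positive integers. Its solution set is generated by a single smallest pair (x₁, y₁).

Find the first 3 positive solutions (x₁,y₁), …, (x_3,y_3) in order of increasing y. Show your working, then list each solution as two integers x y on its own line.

4607 224
42448897 2063936
391124132351 19017106080

√423 → a₀=20, period (1,1,3,4,3,1,1,40); ℓ=8 even so k=7
k=0  a_k=20  p_k/q_k = 20/1
k=1  a_k=1  p_k/q_k = 21/1
k=2  a_k=1  p_k/q_k = 41/2
k=3  a_k=3  p_k/q_k = 144/7
k=4  a_k=4  p_k/q_k = 617/30
k=5  a_k=3  p_k/q_k = 1995/97
k=6  a_k=1  p_k/q_k = 2612/127
k=7  a_k=1  p_k/q_k = 4607/224
(x₁, y₁) = (4607, 224);  4607² − 423·224² = 1 ✓
(4607+224√423)^2 = 42448897 + 2063936√423
(4607+224√423)^3 = 391124132351 + 19017106080√423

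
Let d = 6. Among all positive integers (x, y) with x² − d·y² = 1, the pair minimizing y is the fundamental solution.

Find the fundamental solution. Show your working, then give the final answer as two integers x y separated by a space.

5 2

√6 → a₀=2, period (2,4); ℓ=2 even so k=1
a_0=2:  p_0=2·1+0=2,  q_0=2·0+1=1
a_1=2:  p_1=2·2+1=5,  q_1=2·1+0=2
fundamental: x₁=5, y₁=2  (since 25 − 6·4 = 1)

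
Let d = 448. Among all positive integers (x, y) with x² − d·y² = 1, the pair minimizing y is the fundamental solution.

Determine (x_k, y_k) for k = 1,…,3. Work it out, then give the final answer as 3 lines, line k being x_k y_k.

√448 → a₀=21, period (6,42); ℓ=2 even so k=1
step 0: (21, 1)  from 21·(1,0) + (0,1)
step 1: (127, 6)  from 6·(21,1) + (1,0)
→ (127, 6).  Check: 127²=16129, 448·6²=16128, difference 1.
k=2:  x_2 = 127·127+448·6·6 = 32257,  y_2 = 127·6+6·127 = 1524
k=3:  x_3 = 127·32257+448·6·1524 = 8193151,  y_3 = 127·1524+6·32257 = 387090

127 6
32257 1524
8193151 387090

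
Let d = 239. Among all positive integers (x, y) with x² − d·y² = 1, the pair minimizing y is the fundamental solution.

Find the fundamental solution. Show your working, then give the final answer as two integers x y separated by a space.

√239 → a₀=15, period (2,5,1,2,4,15,4,2,1,5,2,30); ℓ=12 even so k=11
i=0: a=15 ⇒ p=15, q=1
…
i=2: a=5 ⇒ p=170, q=11
…
i=5: a=4 ⇒ p=2489, q=161
i=6: a=15 ⇒ p=37907, q=2452
i=7: a=4 ⇒ p=154117, q=9969
…
i=10: a=5 ⇒ p=2847431, q=184185
i=11: a=2 ⇒ p=6195120, q=400729
→ (6195120, 400729).  Check: 6195120²=38379511814400, 239·400729²=38379511814399, difference 1.

6195120 400729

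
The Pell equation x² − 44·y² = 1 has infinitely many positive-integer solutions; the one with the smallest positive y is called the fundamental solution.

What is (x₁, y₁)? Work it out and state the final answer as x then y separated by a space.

d=44: √d = [6; 1,1,1,2,1,1,1,12] (ℓ=8, even), read p_7/q_7
i=0: a=6 ⇒ p=6, q=1
…
i=6: a=1 ⇒ p=126, q=19
i=7: a=1 ⇒ p=199, q=30
→ (199, 30).  Check: 199²=39601, 44·30²=39600, difference 1.

199 30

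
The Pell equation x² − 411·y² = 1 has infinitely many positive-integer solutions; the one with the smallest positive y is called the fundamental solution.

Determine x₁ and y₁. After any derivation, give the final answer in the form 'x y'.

49730 2453

[20; 3,1,1,1,19,1,1,1,3,40] for √411; ℓ=10 ⇒ convergent index 9
a_0=20:  p_0=20·1+0=20,  q_0=20·0+1=1
…
a_2=1:  p_2=1·61+20=81,  q_2=1·3+1=4
a_3=1:  p_3=1·81+61=142,  q_3=1·4+3=7
…
a_5=19:  p_5=19·223+142=4379,  q_5=19·11+7=216
a_6=1:  p_6=1·4379+223=4602,  q_6=1·216+11=227
…
a_8=1:  p_8=1·8981+4602=13583,  q_8=1·443+227=670
a_9=3:  p_9=3·13583+8981=49730,  q_9=3·670+443=2453
fundamental: x₁=49730, y₁=2453  (since 2473072900 − 411·6017209 = 1)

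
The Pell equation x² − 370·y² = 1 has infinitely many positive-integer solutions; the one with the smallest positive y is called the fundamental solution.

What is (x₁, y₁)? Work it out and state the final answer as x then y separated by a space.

213859 11118

√370 = [19; 4,4,38, …], period ℓ=3 (odd) → k=5
step 0: (19, 1)  from 19·(1,0) + (0,1)
…
step 2: (327, 17)  from 4·(77,4) + (19,1)
step 3: (12503, 650)  from 38·(327,17) + (77,4)
step 4: (50339, 2617)  from 4·(12503,650) + (327,17)
step 5: (213859, 11118)  from 4·(50339,2617) + (12503,650)
(x₁, y₁) = (213859, 11118);  213859² − 370·11118² = 1 ✓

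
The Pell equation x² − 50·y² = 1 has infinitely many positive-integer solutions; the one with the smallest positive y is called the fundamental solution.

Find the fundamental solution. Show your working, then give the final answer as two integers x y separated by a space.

[7; 14] for √50; ℓ=1 ⇒ convergent index 1
step 0: (7, 1)  from 7·(1,0) + (0,1)
step 1: (99, 14)  from 14·(7,1) + (1,0)
(x₁, y₁) = (99, 14);  99² − 50·14² = 1 ✓

99 14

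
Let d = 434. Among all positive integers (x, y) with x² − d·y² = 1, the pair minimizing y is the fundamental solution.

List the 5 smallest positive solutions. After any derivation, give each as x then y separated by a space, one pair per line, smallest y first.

√434 → a₀=20, period (1,4,1,40); ℓ=4 even so k=3
a_0=20:  p_0=20·1+0=20,  q_0=20·0+1=1
a_1=1:  p_1=1·20+1=21,  q_1=1·1+0=1
a_2=4:  p_2=4·21+20=104,  q_2=4·1+1=5
a_3=1:  p_3=1·104+21=125,  q_3=1·5+1=6
(x₁, y₁) = (125, 6);  125² − 434·6² = 1 ✓
(x_2, y_2) = (125·125 + 434·6·6, 125·6 + 6·125) = (31249, 1500)
(x_3, y_3) = (125·31249 + 434·6·1500, 125·1500 + 6·31249) = (7812125, 374994)
(x_4, y_4) = (125·7812125 + 434·6·374994, 125·374994 + 6·7812125) = (1953000001, 93747000)
(x_5, y_5) = (125·1953000001 + 434·6·93747000, 125·93747000 + 6·1953000001) = (488242188125, 23436375006)

125 6
31249 1500
7812125 374994
1953000001 93747000
488242188125 23436375006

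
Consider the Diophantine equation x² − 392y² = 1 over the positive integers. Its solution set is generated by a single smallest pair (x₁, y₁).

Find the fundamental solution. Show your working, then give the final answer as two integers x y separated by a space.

99 5

d=392: √d = [19; 1,3,1,38] (ℓ=4, even), read p_3/q_3
a_0=19:  p_0=19·1+0=19,  q_0=19·0+1=1
a_1=1:  p_1=1·19+1=20,  q_1=1·1+0=1
a_2=3:  p_2=3·20+19=79,  q_2=3·1+1=4
a_3=1:  p_3=1·79+20=99,  q_3=1·4+1=5
→ (99, 5).  Check: 99²=9801, 392·5²=9800, difference 1.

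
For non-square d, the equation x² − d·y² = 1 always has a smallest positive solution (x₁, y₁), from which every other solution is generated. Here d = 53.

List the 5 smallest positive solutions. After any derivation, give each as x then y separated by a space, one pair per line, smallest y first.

[7; 3,1,1,3,14] for √53; ℓ=5 ⇒ convergent index 9
i=0: a=7 ⇒ p=7, q=1
…
i=2: a=1 ⇒ p=29, q=4
i=3: a=1 ⇒ p=51, q=7
…
i=5: a=14 ⇒ p=2599, q=357
i=6: a=3 ⇒ p=7979, q=1096
i=7: a=1 ⇒ p=10578, q=1453
i=8: a=1 ⇒ p=18557, q=2549
i=9: a=3 ⇒ p=66249, q=9100
→ (66249, 9100).  Check: 66249²=4388930001, 53·9100²=4388930000, difference 1.
(x_2, y_2) = (66249·66249 + 53·9100·9100, 66249·9100 + 9100·66249) = (8777860001, 1205731800)
(x_3, y_3) = (66249·8777860001 + 53·9100·1205731800, 66249·1205731800 + 9100·8777860001) = (1163048894346249, 159757052027300)
(x_4, y_4) = (66249·1163048894346249 + 53·9100·159757052027300, 66249·159757052027300 + 9100·1163048894346249) = (154101652394311440001, 21167489878307463600)
(x_5, y_5) = (66249·154101652394311440001 + 53·9100·21167489878307463600, 66249·21167489878307463600 + 9100·154101652394311440001) = (20418160737778428282906249, 2804650073736225260045500)

66249 9100
8777860001 1205731800
1163048894346249 159757052027300
154101652394311440001 21167489878307463600
20418160737778428282906249 2804650073736225260045500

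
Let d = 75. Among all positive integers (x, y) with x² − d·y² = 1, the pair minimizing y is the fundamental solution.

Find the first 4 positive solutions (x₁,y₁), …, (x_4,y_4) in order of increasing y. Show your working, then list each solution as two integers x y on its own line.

√75 → a₀=8, period (1,1,1,16); ℓ=4 even so k=3
k=0  a_k=8  p_k/q_k = 8/1
k=1  a_k=1  p_k/q_k = 9/1
k=2  a_k=1  p_k/q_k = 17/2
k=3  a_k=1  p_k/q_k = 26/3
→ (26, 3).  Check: 26²=676, 75·3²=675, difference 1.
(x_2, y_2) = (26·26 + 75·3·3, 26·3 + 3·26) = (1351, 156)
(x_3, y_3) = (26·1351 + 75·3·156, 26·156 + 3·1351) = (70226, 8109)
(x_4, y_4) = (26·70226 + 75·3·8109, 26·8109 + 3·70226) = (3650401, 421512)

26 3
1351 156
70226 8109
3650401 421512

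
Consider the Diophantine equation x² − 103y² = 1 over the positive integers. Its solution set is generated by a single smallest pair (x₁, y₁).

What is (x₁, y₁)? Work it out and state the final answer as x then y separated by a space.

√103 = [10; 6,1,2,1,1,9,1,1,2,1,6,20, …], period ℓ=12 (even) → k=11
step 0: (10, 1)  from 10·(1,0) + (0,1)
step 1: (61, 6)  from 6·(10,1) + (1,0)
step 2: (71, 7)  from 1·(61,6) + (10,1)
step 3: (203, 20)  from 2·(71,7) + (61,6)
step 4: (274, 27)  from 1·(203,20) + (71,7)
step 5: (477, 47)  from 1·(274,27) + (203,20)
…
step 7: (5044, 497)  from 1·(4567,450) + (477,47)
step 8: (9611, 947)  from 1·(5044,497) + (4567,450)
step 9: (24266, 2391)  from 2·(9611,947) + (5044,497)
step 10: (33877, 3338)  from 1·(24266,2391) + (9611,947)
step 11: (227528, 22419)  from 6·(33877,3338) + (24266,2391)
→ (227528, 22419).  Check: 227528²=51768990784, 103·22419²=51768990783, difference 1.

227528 22419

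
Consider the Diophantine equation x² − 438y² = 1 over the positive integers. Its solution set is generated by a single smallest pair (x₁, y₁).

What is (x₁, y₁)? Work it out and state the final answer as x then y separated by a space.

293 14

[20; 1,12,1,40] for √438; ℓ=4 ⇒ convergent index 3
i=0: a=20 ⇒ p=20, q=1
…
i=2: a=12 ⇒ p=272, q=13
i=3: a=1 ⇒ p=293, q=14
fundamental: x₁=293, y₁=14  (since 85849 − 438·196 = 1)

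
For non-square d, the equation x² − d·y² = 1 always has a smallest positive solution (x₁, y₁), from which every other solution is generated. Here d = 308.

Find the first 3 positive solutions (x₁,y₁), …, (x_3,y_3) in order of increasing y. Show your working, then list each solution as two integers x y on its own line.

351 20
246401 14040
172973151 9856060

d=308: √d = [17; 1,1,4,1,1,34] (ℓ=6, even), read p_5/q_5
step 0: (17, 1)  from 17·(1,0) + (0,1)
…
step 4: (193, 11)  from 1·(158,9) + (35,2)
step 5: (351, 20)  from 1·(193,11) + (158,9)
(x₁, y₁) = (351, 20);  351² − 308·20² = 1 ✓
(351+20√308)^2 = 246401 + 14040√308
(351+20√308)^3 = 172973151 + 9856060√308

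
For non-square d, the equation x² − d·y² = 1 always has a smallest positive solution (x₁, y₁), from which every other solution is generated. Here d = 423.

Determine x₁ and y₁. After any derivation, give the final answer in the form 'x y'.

4607 224

d=423: √d = [20; 1,1,3,4,3,1,1,40] (ℓ=8, even), read p_7/q_7
step 0: (20, 1)  from 20·(1,0) + (0,1)
step 1: (21, 1)  from 1·(20,1) + (1,0)
step 2: (41, 2)  from 1·(21,1) + (20,1)
step 3: (144, 7)  from 3·(41,2) + (21,1)
…
step 5: (1995, 97)  from 3·(617,30) + (144,7)
step 6: (2612, 127)  from 1·(1995,97) + (617,30)
step 7: (4607, 224)  from 1·(2612,127) + (1995,97)
fundamental: x₁=4607, y₁=224  (since 21224449 − 423·50176 = 1)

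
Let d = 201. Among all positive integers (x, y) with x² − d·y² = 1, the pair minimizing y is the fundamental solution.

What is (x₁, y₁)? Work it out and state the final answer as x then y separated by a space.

[14; 5,1,1,1,2,…,1,5,28] for √201; ℓ=14 ⇒ convergent index 13
a_0=14:  p_0=14·1+0=14,  q_0=14·0+1=1
a_1=5:  p_1=5·14+1=71,  q_1=5·1+0=5
…
a_6=1:  p_6=1·638+241=879,  q_6=1·45+17=62
a_7=8:  p_7=8·879+638=7670,  q_7=8·62+45=541
…
a_10=1:  p_10=1·24768+8549=33317,  q_10=1·1747+603=2350
…
a_12=1:  p_12=1·58085+33317=91402,  q_12=1·4097+2350=6447
a_13=5:  p_13=5·91402+58085=515095,  q_13=5·6447+4097=36332
(x₁, y₁) = (515095, 36332);  515095² − 201·36332² = 1 ✓

515095 36332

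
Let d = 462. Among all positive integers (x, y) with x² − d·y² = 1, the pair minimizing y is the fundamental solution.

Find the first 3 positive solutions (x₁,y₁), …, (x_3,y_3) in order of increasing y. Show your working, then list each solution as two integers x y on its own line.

√462 = [21; 2,42, …], period ℓ=2 (even) → k=1
a_0=21:  p_0=21·1+0=21,  q_0=21·0+1=1
a_1=2:  p_1=2·21+1=43,  q_1=2·1+0=2
fundamental: x₁=43, y₁=2  (since 1849 − 462·4 = 1)
n=2: (43,2)∘(43,2) = (43·43+462·2·2, 43·2+2·43) = (3697,172)
n=3: (3697,172)∘(43,2) = (43·3697+462·2·172, 43·172+2·3697) = (317899,14790)

43 2
3697 172
317899 14790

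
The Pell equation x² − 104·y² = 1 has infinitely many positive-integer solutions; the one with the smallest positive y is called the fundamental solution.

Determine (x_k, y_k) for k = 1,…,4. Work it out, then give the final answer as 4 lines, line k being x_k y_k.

51 5
5201 510
530451 52015
54100801 5305020

d=104: √d = [10; 5,20] (ℓ=2, even), read p_1/q_1
step 0: (10, 1)  from 10·(1,0) + (0,1)
step 1: (51, 5)  from 5·(10,1) + (1,0)
(x₁, y₁) = (51, 5);  51² − 104·5² = 1 ✓
(51+5√104)^2 = 5201 + 510√104
(51+5√104)^3 = 530451 + 52015√104
(51+5√104)^4 = 54100801 + 5305020√104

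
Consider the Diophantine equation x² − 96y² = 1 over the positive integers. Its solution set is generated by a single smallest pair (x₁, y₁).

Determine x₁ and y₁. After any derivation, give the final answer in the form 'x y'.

√96 = [9; 1,3,1,18, …], period ℓ=4 (even) → k=3
step 0: (9, 1)  from 9·(1,0) + (0,1)
step 1: (10, 1)  from 1·(9,1) + (1,0)
step 2: (39, 4)  from 3·(10,1) + (9,1)
step 3: (49, 5)  from 1·(39,4) + (10,1)
fundamental: x₁=49, y₁=5  (since 2401 − 96·25 = 1)

49 5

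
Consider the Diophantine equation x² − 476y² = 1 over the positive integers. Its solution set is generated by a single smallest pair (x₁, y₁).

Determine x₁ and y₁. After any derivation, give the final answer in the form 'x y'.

d=476: √d = [21; 1,4,2,10,2,4,1,42] (ℓ=8, even), read p_7/q_7
a_0=21:  p_0=21·1+0=21,  q_0=21·0+1=1
…
a_5=2:  p_5=2·2509+240=5258,  q_5=2·115+11=241
a_6=4:  p_6=4·5258+2509=23541,  q_6=4·241+115=1079
a_7=1:  p_7=1·23541+5258=28799,  q_7=1·1079+241=1320
(x₁, y₁) = (28799, 1320);  28799² − 476·1320² = 1 ✓

28799 1320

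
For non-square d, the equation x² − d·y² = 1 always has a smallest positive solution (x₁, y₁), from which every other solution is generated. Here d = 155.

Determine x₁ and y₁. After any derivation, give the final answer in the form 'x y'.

√155 → a₀=12, period (2,4,2,24); ℓ=4 even so k=3
step 0: (12, 1)  from 12·(1,0) + (0,1)
step 1: (25, 2)  from 2·(12,1) + (1,0)
step 2: (112, 9)  from 4·(25,2) + (12,1)
step 3: (249, 20)  from 2·(112,9) + (25,2)
(x₁, y₁) = (249, 20);  249² − 155·20² = 1 ✓

249 20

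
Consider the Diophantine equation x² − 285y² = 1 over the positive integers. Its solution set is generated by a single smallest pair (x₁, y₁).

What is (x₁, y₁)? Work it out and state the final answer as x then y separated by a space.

d=285: √d = [16; 1,7,2,7,1,32] (ℓ=6, even), read p_5/q_5
k=0  a_k=16  p_k/q_k = 16/1
k=1  a_k=1  p_k/q_k = 17/1
k=2  a_k=7  p_k/q_k = 135/8
k=3  a_k=2  p_k/q_k = 287/17
k=4  a_k=7  p_k/q_k = 2144/127
k=5  a_k=1  p_k/q_k = 2431/144
fundamental: x₁=2431, y₁=144  (since 5909761 − 285·20736 = 1)

2431 144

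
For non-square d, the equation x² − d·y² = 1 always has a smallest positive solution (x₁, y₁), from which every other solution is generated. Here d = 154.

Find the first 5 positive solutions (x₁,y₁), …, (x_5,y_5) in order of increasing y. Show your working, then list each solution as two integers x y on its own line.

21295 1716
906954049 73084440
38627172925615 3112666297884
1645131293994988801 132568457553795120
70066141772619400108975 5646090604103467862916

√154 = [12; 2,2,3,1,2,1,3,2,2,24, …], period ℓ=10 (even) → k=9
a_0=12:  p_0=12·1+0=12,  q_0=12·0+1=1
…
a_2=2:  p_2=2·25+12=62,  q_2=2·2+1=5
a_3=3:  p_3=3·62+25=211,  q_3=3·5+2=17
a_4=1:  p_4=1·211+62=273,  q_4=1·17+5=22
…
a_6=1:  p_6=1·757+273=1030,  q_6=1·61+22=83
a_7=3:  p_7=3·1030+757=3847,  q_7=3·83+61=310
a_8=2:  p_8=2·3847+1030=8724,  q_8=2·310+83=703
a_9=2:  p_9=2·8724+3847=21295,  q_9=2·703+310=1716
fundamental: x₁=21295, y₁=1716  (since 453477025 − 154·2944656 = 1)
(21295+1716√154)^2 = 906954049 + 73084440√154
(21295+1716√154)^3 = 38627172925615 + 3112666297884√154
(21295+1716√154)^4 = 1645131293994988801 + 132568457553795120√154
(21295+1716√154)^5 = 70066141772619400108975 + 5646090604103467862916√154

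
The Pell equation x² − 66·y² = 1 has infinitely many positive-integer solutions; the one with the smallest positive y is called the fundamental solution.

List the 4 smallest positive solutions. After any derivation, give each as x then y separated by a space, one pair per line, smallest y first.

65 8
8449 1040
1098305 135192
142771201 17573920

d=66: √d = [8; 8,16] (ℓ=2, even), read p_1/q_1
k=0  a_k=8  p_k/q_k = 8/1
k=1  a_k=8  p_k/q_k = 65/8
fundamental: x₁=65, y₁=8  (since 4225 − 66·64 = 1)
k=2:  x_2 = 65·65+66·8·8 = 8449,  y_2 = 65·8+8·65 = 1040
k=3:  x_3 = 65·8449+66·8·1040 = 1098305,  y_3 = 65·1040+8·8449 = 135192
k=4:  x_4 = 65·1098305+66·8·135192 = 142771201,  y_4 = 65·135192+8·1098305 = 17573920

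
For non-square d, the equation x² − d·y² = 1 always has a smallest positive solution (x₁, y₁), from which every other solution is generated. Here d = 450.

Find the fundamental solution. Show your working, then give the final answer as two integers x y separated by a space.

19601 924

√450 → a₀=21, period (4,1,2,4,2,1,4,42); ℓ=8 even so k=7
k=0  a_k=21  p_k/q_k = 21/1
k=1  a_k=4  p_k/q_k = 85/4
k=2  a_k=1  p_k/q_k = 106/5
k=3  a_k=2  p_k/q_k = 297/14
…
k=5  a_k=2  p_k/q_k = 2885/136
k=6  a_k=1  p_k/q_k = 4179/197
k=7  a_k=4  p_k/q_k = 19601/924
(x₁, y₁) = (19601, 924);  19601² − 450·924² = 1 ✓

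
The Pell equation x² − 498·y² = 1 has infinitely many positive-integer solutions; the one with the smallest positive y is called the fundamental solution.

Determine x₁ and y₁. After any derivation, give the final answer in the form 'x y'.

179777 8056

√498 → a₀=22, period (3,6,22,6,3,44); ℓ=6 even so k=5
step 0: (22, 1)  from 22·(1,0) + (0,1)
step 1: (67, 3)  from 3·(22,1) + (1,0)
…
step 3: (9395, 421)  from 22·(424,19) + (67,3)
step 4: (56794, 2545)  from 6·(9395,421) + (424,19)
step 5: (179777, 8056)  from 3·(56794,2545) + (9395,421)
fundamental: x₁=179777, y₁=8056  (since 32319769729 − 498·64899136 = 1)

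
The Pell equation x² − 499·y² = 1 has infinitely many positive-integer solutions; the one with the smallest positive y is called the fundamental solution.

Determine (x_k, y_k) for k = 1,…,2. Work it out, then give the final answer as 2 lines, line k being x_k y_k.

[22; 2,1,21,1,2,44] for √499; ℓ=6 ⇒ convergent index 5
step 0: (22, 1)  from 22·(1,0) + (0,1)
…
step 3: (1452, 65)  from 21·(67,3) + (45,2)
step 4: (1519, 68)  from 1·(1452,65) + (67,3)
step 5: (4490, 201)  from 2·(1519,68) + (1452,65)
fundamental: x₁=4490, y₁=201  (since 20160100 − 499·40401 = 1)
n=2: (4490,201)∘(4490,201) = (4490·4490+499·201·201, 4490·201+201·4490) = (40320199,1804980)

4490 201
40320199 1804980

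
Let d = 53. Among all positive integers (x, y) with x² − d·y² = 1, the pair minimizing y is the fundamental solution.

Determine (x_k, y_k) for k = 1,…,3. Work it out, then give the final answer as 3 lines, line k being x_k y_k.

d=53: √d = [7; 3,1,1,3,14] (ℓ=5, odd), read p_9/q_9
k=0  a_k=7  p_k/q_k = 7/1
…
k=3  a_k=1  p_k/q_k = 51/7
…
k=6  a_k=3  p_k/q_k = 7979/1096
k=7  a_k=1  p_k/q_k = 10578/1453
k=8  a_k=1  p_k/q_k = 18557/2549
k=9  a_k=3  p_k/q_k = 66249/9100
→ (66249, 9100).  Check: 66249²=4388930001, 53·9100²=4388930000, difference 1.
k=2:  x_2 = 66249·66249+53·9100·9100 = 8777860001,  y_2 = 66249·9100+9100·66249 = 1205731800
k=3:  x_3 = 66249·8777860001+53·9100·1205731800 = 1163048894346249,  y_3 = 66249·1205731800+9100·8777860001 = 159757052027300

66249 9100
8777860001 1205731800
1163048894346249 159757052027300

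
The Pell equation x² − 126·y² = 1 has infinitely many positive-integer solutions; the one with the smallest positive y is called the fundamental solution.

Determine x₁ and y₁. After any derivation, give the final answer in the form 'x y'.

[11; 4,2,4,22] for √126; ℓ=4 ⇒ convergent index 3
i=0: a=11 ⇒ p=11, q=1
…
i=2: a=2 ⇒ p=101, q=9
i=3: a=4 ⇒ p=449, q=40
(x₁, y₁) = (449, 40);  449² − 126·40² = 1 ✓

449 40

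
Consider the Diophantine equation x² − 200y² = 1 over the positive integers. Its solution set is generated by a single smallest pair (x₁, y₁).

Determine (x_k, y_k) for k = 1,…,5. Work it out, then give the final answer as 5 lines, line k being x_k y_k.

d=200: √d = [14; 7,28] (ℓ=2, even), read p_1/q_1
a_0=14:  p_0=14·1+0=14,  q_0=14·0+1=1
a_1=7:  p_1=7·14+1=99,  q_1=7·1+0=7
→ (99, 7).  Check: 99²=9801, 200·7²=9800, difference 1.
(x_2, y_2) = (99·99 + 200·7·7, 99·7 + 7·99) = (19601, 1386)
(x_3, y_3) = (99·19601 + 200·7·1386, 99·1386 + 7·19601) = (3880899, 274421)
(x_4, y_4) = (99·3880899 + 200·7·274421, 99·274421 + 7·3880899) = (768398401, 54333972)
(x_5, y_5) = (99·768398401 + 200·7·54333972, 99·54333972 + 7·768398401) = (152139002499, 10757852035)

99 7
19601 1386
3880899 274421
768398401 54333972
152139002499 10757852035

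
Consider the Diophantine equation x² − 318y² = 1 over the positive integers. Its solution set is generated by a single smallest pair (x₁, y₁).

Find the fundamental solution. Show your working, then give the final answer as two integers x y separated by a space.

107 6

√318 → a₀=17, period (1,4,1,34); ℓ=4 even so k=3
i=0: a=17 ⇒ p=17, q=1
…
i=2: a=4 ⇒ p=89, q=5
i=3: a=1 ⇒ p=107, q=6
→ (107, 6).  Check: 107²=11449, 318·6²=11448, difference 1.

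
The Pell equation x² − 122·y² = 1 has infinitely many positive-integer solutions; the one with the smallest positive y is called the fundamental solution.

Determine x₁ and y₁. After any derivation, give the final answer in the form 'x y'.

√122 = [11; 22, …], period ℓ=1 (odd) → k=1
step 0: (11, 1)  from 11·(1,0) + (0,1)
step 1: (243, 22)  from 22·(11,1) + (1,0)
→ (243, 22).  Check: 243²=59049, 122·22²=59048, difference 1.

243 22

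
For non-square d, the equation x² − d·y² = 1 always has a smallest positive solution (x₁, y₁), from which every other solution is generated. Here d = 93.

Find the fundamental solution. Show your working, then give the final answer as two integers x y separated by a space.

[9; 1,1,1,4,6,4,1,1,1,18] for √93; ℓ=10 ⇒ convergent index 9
step 0: (9, 1)  from 9·(1,0) + (0,1)
…
step 3: (29, 3)  from 1·(19,2) + (10,1)
step 4: (135, 14)  from 4·(29,3) + (19,2)
step 5: (839, 87)  from 6·(135,14) + (29,3)
…
step 7: (4330, 449)  from 1·(3491,362) + (839,87)
step 8: (7821, 811)  from 1·(4330,449) + (3491,362)
step 9: (12151, 1260)  from 1·(7821,811) + (4330,449)
→ (12151, 1260).  Check: 12151²=147646801, 93·1260²=147646800, difference 1.

12151 1260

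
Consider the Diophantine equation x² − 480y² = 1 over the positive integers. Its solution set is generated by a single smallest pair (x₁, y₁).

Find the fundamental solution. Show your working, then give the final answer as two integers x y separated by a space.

[21; 1,9,1,42] for √480; ℓ=4 ⇒ convergent index 3
k=0  a_k=21  p_k/q_k = 21/1
…
k=2  a_k=9  p_k/q_k = 219/10
k=3  a_k=1  p_k/q_k = 241/11
→ (241, 11).  Check: 241²=58081, 480·11²=58080, difference 1.

241 11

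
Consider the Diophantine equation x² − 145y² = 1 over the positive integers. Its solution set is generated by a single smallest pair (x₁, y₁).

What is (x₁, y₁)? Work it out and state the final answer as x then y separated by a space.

d=145: √d = [12; 24] (ℓ=1, odd), read p_1/q_1
i=0: a=12 ⇒ p=12, q=1
i=1: a=24 ⇒ p=289, q=24
fundamental: x₁=289, y₁=24  (since 83521 − 145·576 = 1)

289 24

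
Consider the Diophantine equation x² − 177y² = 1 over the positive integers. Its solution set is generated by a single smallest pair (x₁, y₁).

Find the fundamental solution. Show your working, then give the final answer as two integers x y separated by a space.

62423 4692

d=177: √d = [13; 3,3,2,8,2,3,3,26] (ℓ=8, even), read p_7/q_7
step 0: (13, 1)  from 13·(1,0) + (0,1)
step 1: (40, 3)  from 3·(13,1) + (1,0)
step 2: (133, 10)  from 3·(40,3) + (13,1)
…
step 5: (5468, 411)  from 2·(2581,194) + (306,23)
step 6: (18985, 1427)  from 3·(5468,411) + (2581,194)
step 7: (62423, 4692)  from 3·(18985,1427) + (5468,411)
(x₁, y₁) = (62423, 4692);  62423² − 177·4692² = 1 ✓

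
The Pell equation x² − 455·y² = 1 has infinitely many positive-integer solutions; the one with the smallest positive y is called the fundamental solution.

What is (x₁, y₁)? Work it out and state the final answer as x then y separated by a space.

64 3

[21; 3,42] for √455; ℓ=2 ⇒ convergent index 1
i=0: a=21 ⇒ p=21, q=1
i=1: a=3 ⇒ p=64, q=3
fundamental: x₁=64, y₁=3  (since 4096 − 455·9 = 1)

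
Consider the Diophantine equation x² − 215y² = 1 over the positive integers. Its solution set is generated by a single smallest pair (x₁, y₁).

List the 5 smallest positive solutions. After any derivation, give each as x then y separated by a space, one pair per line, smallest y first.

[14; 1,1,1,28] for √215; ℓ=4 ⇒ convergent index 3
a_0=14:  p_0=14·1+0=14,  q_0=14·0+1=1
a_1=1:  p_1=1·14+1=15,  q_1=1·1+0=1
a_2=1:  p_2=1·15+14=29,  q_2=1·1+1=2
a_3=1:  p_3=1·29+15=44,  q_3=1·2+1=3
fundamental: x₁=44, y₁=3  (since 1936 − 215·9 = 1)
k=2:  x_2 = 44·44+215·3·3 = 3871,  y_2 = 44·3+3·44 = 264
k=3:  x_3 = 44·3871+215·3·264 = 340604,  y_3 = 44·264+3·3871 = 23229
k=4:  x_4 = 44·340604+215·3·23229 = 29969281,  y_4 = 44·23229+3·340604 = 2043888
k=5:  x_5 = 44·29969281+215·3·2043888 = 2636956124,  y_5 = 44·2043888+3·29969281 = 179838915

44 3
3871 264
340604 23229
29969281 2043888
2636956124 179838915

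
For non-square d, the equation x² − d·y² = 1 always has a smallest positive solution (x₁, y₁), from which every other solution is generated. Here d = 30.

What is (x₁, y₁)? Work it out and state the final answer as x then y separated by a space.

11 2

d=30: √d = [5; 2,10] (ℓ=2, even), read p_1/q_1
a_0=5:  p_0=5·1+0=5,  q_0=5·0+1=1
a_1=2:  p_1=2·5+1=11,  q_1=2·1+0=2
fundamental: x₁=11, y₁=2  (since 121 − 30·4 = 1)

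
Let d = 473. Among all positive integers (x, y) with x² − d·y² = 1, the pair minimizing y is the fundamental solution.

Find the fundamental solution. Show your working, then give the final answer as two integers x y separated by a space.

87 4

√473 = [21; 1,2,1,42, …], period ℓ=4 (even) → k=3
step 0: (21, 1)  from 21·(1,0) + (0,1)
step 1: (22, 1)  from 1·(21,1) + (1,0)
step 2: (65, 3)  from 2·(22,1) + (21,1)
step 3: (87, 4)  from 1·(65,3) + (22,1)
fundamental: x₁=87, y₁=4  (since 7569 − 473·16 = 1)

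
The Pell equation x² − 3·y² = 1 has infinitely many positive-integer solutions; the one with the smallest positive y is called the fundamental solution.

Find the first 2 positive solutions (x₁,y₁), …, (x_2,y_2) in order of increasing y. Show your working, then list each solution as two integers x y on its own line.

d=3: √d = [1; 1,2] (ℓ=2, even), read p_1/q_1
k=0  a_k=1  p_k/q_k = 1/1
k=1  a_k=1  p_k/q_k = 2/1
(x₁, y₁) = (2, 1);  2² − 3·1² = 1 ✓
n=2: (2,1)∘(2,1) = (2·2+3·1·1, 2·1+1·2) = (7,4)

2 1
7 4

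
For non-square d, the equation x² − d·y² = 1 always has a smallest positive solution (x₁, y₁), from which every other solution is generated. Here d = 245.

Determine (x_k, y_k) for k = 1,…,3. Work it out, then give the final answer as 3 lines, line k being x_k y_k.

√245 → a₀=15, period (1,1,1,7,6,7,1,1,1,30); ℓ=10 even so k=9
k=0  a_k=15  p_k/q_k = 15/1
…
k=2  a_k=1  p_k/q_k = 31/2
k=3  a_k=1  p_k/q_k = 47/3
k=4  a_k=7  p_k/q_k = 360/23
k=5  a_k=6  p_k/q_k = 2207/141
…
k=8  a_k=1  p_k/q_k = 33825/2161
k=9  a_k=1  p_k/q_k = 51841/3312
→ (51841, 3312).  Check: 51841²=2687489281, 245·3312²=2687489280, difference 1.
(51841+3312√245)^2 = 5374978561 + 343394784√245
(51841+3312√245)^3 = 557288527109761 + 35603857991376√245

51841 3312
5374978561 343394784
557288527109761 35603857991376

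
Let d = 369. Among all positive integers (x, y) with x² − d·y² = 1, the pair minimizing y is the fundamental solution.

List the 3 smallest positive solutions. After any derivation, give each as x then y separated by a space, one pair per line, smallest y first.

8396801 437120
141012534067201 7340819306240
2368108374136006451201 123278797782910239360

d=369: √d = [19; 4,1,3,2,7,4,7,2,3,1,4,38] (ℓ=12, even), read p_11/q_11
k=0  a_k=19  p_k/q_k = 19/1
k=1  a_k=4  p_k/q_k = 77/4
k=2  a_k=1  p_k/q_k = 96/5
k=3  a_k=3  p_k/q_k = 365/19
k=4  a_k=2  p_k/q_k = 826/43
…
k=8  a_k=2  p_k/q_k = 393504/20485
k=9  a_k=3  p_k/q_k = 1364557/71036
k=10  a_k=1  p_k/q_k = 1758061/91521
k=11  a_k=4  p_k/q_k = 8396801/437120
fundamental: x₁=8396801, y₁=437120  (since 70506267033601 − 369·191073894400 = 1)
(x_2, y_2) = (8396801·8396801 + 369·437120·437120, 8396801·437120 + 437120·8396801) = (141012534067201, 7340819306240)
(x_3, y_3) = (8396801·141012534067201 + 369·437120·7340819306240, 8396801·7340819306240 + 437120·141012534067201) = (2368108374136006451201, 123278797782910239360)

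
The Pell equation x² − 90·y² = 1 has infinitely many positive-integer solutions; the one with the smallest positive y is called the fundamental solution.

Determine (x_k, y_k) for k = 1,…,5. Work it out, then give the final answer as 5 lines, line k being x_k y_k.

d=90: √d = [9; 2,18] (ℓ=2, even), read p_1/q_1
k=0  a_k=9  p_k/q_k = 9/1
k=1  a_k=2  p_k/q_k = 19/2
→ (19, 2).  Check: 19²=361, 90·2²=360, difference 1.
(19+2√90)^2 = 721 + 76√90
(19+2√90)^3 = 27379 + 2886√90
(19+2√90)^4 = 1039681 + 109592√90
(19+2√90)^5 = 39480499 + 4161610√90

19 2
721 76
27379 2886
1039681 109592
39480499 4161610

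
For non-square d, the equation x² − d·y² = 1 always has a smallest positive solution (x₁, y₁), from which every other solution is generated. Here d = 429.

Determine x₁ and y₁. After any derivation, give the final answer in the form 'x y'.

1524095 73584

[20; 1,2,2,9,1,12,1,9,2,2,1,40] for √429; ℓ=12 ⇒ convergent index 11
i=0: a=20 ⇒ p=20, q=1
…
i=3: a=2 ⇒ p=145, q=7
…
i=6: a=12 ⇒ p=19511, q=942
…
i=9: a=2 ⇒ p=438459, q=21169
i=10: a=2 ⇒ p=1085636, q=52415
i=11: a=1 ⇒ p=1524095, q=73584
fundamental: x₁=1524095, y₁=73584  (since 2322865569025 − 429·5414605056 = 1)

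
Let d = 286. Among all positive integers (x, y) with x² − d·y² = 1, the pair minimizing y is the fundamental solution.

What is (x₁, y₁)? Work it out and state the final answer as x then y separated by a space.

561835 33222

√286 = [16; 1,10,3,3,2,3,3,10,1,32, …], period ℓ=10 (even) → k=9
step 0: (16, 1)  from 16·(1,0) + (0,1)
…
step 8: (512132, 30283)  from 10·(49703,2939) + (15102,893)
step 9: (561835, 33222)  from 1·(512132,30283) + (49703,2939)
→ (561835, 33222).  Check: 561835²=315658567225, 286·33222²=315658567224, difference 1.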